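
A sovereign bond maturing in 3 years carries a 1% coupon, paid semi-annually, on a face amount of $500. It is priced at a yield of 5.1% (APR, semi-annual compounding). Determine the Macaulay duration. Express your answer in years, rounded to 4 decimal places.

2.9601 years

Periodic yield y = 0.0255. Discount each cash flow and weight by its period:
  t   CF        PV=CF/(1+0.0255)^t    t·PV
  1         2.50         2.4378         2.4378
  2         2.50         2.3772         4.7544
  3         2.50         2.3181         6.9543
  4         2.50         2.2605         9.0419
  5         2.50         2.2043        11.0213
  6       502.50       432.0381     2,592.2288
  Σ                    443.6360     2,626.4385
Price P = Σ PV = 443.6360.
Macaulay duration = Σ(t·PV) / P = 2,626.4385 / 443.6360 = 5.92026 half-year periods.
In years: 5.92026 / 2 = 2.96013 years.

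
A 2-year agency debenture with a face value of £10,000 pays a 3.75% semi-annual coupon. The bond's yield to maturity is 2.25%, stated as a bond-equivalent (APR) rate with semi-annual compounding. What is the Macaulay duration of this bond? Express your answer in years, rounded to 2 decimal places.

Periodic yield y = 0.01125. Discount each cash flow and weight by its period:
  t   CF        PV=CF/(1+0.01125)^t    t·PV
  1       187.50       185.4141       185.4141
  2       187.50       183.3514       366.7028
  3       187.50       181.3116       543.9349
  4    10,187.50     9,741.6716    38,966.6862
  Σ                 10,291.7487    40,062.7380
Price P = Σ PV = 10,291.7487.
Macaulay duration = Σ(t·PV) / P = 40,062.7380 / 10,291.7487 = 3.89270 half-year periods.
In years: 3.89270 / 2 = 1.94635 years.

1.95 years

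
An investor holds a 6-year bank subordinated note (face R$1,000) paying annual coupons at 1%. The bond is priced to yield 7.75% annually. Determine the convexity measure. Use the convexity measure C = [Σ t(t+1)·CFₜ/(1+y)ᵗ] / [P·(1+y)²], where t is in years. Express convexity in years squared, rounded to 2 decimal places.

34.71

With y = 0.0775:
  t   CF        PV=CF/(1+0.0775)^t    t·PV        t(t+1)·PV
  1        10.00         9.2807         9.2807          18.5615
  2        10.00         8.6132        17.2264          51.6793
  3        10.00         7.9937        23.9811          95.9245
  4        10.00         7.4188        29.6750         148.3751
  5        10.00         6.8852        34.4258         206.5546
  6     1,010.00       645.3833     3,872.2996      27,106.0972
  Σ                    685.5748     3,986.8887      27,627.1921
P = 685.5748.
Convexity = Σ t(t+1)·PV / [P·(1+y)²] = 27,627.1921 / (685.5748 × 1.161006) = 34.70942.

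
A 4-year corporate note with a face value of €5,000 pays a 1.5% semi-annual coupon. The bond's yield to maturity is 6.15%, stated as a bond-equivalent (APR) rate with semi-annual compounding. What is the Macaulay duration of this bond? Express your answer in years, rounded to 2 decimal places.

Periodic yield y = 0.03075. Discount each cash flow and weight by its period:
  t   CF        PV=CF/(1+0.03075)^t    t·PV
  1        37.50        36.3813        36.3813
  2        37.50        35.2959        70.5919
  3        37.50        34.2430       102.7289
  4        37.50        33.2214       132.8856
  5        37.50        32.2303       161.1516
  6        37.50        31.2688       187.6128
  7        37.50        30.3360       212.3518
  8     5,037.50     3,953.5598    31,628.4783
  Σ                  4,186.5364    32,532.1821
Price P = Σ PV = 4,186.5364.
Macaulay duration = Σ(t·PV) / P = 32,532.1821 / 4,186.5364 = 7.77067 half-year periods.
In years: 7.77067 / 2 = 3.88533 years.

3.89 years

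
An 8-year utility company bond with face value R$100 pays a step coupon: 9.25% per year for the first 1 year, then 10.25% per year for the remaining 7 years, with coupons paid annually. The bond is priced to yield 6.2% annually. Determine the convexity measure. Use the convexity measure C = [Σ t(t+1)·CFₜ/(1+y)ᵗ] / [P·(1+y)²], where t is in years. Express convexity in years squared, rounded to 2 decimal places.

43.94

With y = 0.062:
  t   CF        PV=CF/(1+0.062)^t    t·PV        t(t+1)·PV
  1         9.25         8.7100         8.7100          17.4200
  2        10.25         9.0881        18.1763          54.5288
  3        10.25         8.5576        25.6727         102.6908
  4        10.25         8.0580        32.2319         161.1595
  5        10.25         7.5875        37.9377         227.6264
  6        10.25         7.1446        42.8675         300.0724
  7        10.25         6.7275        47.0923         376.7387
  8       110.25        68.1369       545.0953       4,905.8579
  Σ                    124.0102       757.7837       6,146.0944
P = 124.0102.
Convexity = Σ t(t+1)·PV / [P·(1+y)²] = 6,146.0944 / (124.0102 × 1.127844) = 43.94332.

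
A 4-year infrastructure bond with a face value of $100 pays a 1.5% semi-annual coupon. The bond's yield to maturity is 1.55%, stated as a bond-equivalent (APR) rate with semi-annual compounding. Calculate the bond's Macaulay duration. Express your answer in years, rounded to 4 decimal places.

Periodic yield y = 0.00775. Discount each cash flow and weight by its period:
  t   CF        PV=CF/(1+0.00775)^t    t·PV
  1         0.75         0.7442         0.7442
  2         0.75         0.7385         1.4770
  3         0.75         0.7328         2.1985
  4         0.75         0.7272         2.9088
  5         0.75         0.7216         3.6080
  6         0.75         0.7161         4.2963
  7         0.75         0.7105         4.9738
  8       100.75        94.7158       757.7267
  Σ                     99.8068       777.9333
Price P = Σ PV = 99.8068.
Macaulay duration = Σ(t·PV) / P = 777.9333 / 99.8068 = 7.79439 half-year periods.
In years: 7.79439 / 2 = 3.89720 years.

3.8972 years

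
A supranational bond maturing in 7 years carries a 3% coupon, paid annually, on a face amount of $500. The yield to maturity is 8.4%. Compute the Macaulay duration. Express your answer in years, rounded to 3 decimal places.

Periodic yield y = 0.084. Discount each cash flow and weight by its year:
  t   CF        PV=CF/(1+0.084)^t    t·PV
  1        15.00        13.8376        13.8376
  2        15.00        12.7653        25.5307
  3        15.00        11.7762        35.3285
  4        15.00        10.8636        43.4544
  5        15.00        10.0218        50.1089
  6        15.00         9.2452        55.4711
  7       515.00       292.8210     2,049.7472
  Σ                    361.3307     2,273.4784
Price P = Σ PV = 361.3307.
Macaulay duration = Σ(t·PV) / P = 2,273.4784 / 361.3307 = 6.29196 years.

6.292 years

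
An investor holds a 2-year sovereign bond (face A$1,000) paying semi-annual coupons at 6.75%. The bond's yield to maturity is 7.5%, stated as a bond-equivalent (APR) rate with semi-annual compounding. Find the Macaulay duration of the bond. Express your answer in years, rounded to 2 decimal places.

Periodic yield y = 0.0375. Discount each cash flow and weight by its period:
  t   CF        PV=CF/(1+0.0375)^t    t·PV
  1        33.75        32.5301        32.5301
  2        33.75        31.3543        62.7087
  3        33.75        30.2210        90.6631
  4     1,033.75       892.2018     3,568.8072
  Σ                    986.3073     3,754.7092
Price P = Σ PV = 986.3073.
Macaulay duration = Σ(t·PV) / P = 3,754.7092 / 986.3073 = 3.80683 half-year periods.
In years: 3.80683 / 2 = 1.90342 years.

1.90 years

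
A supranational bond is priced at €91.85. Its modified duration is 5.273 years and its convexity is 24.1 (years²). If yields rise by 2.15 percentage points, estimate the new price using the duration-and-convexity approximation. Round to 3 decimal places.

€81.949

Duration effect: -D_mod·Δy = -5.273 × (+0.0215) = -0.1133695
Convexity effect: ½·C·(Δy)² = 0.5 × 24.1 × (0.0215)² = +0.0055701125
ΔP/P ≈ -0.1133695 + 0.0055701125 = -0.1077993875
New price ≈ 91.85 × (1 - 0.1077993875) = 81.948626258125.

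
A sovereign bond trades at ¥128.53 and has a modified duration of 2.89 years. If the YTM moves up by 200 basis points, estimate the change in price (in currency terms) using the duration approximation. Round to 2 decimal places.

Duration approximation: ΔP/P ≈ -D_mod · Δy = -2.89 × (+0.02) = -0.057800.
ΔP ≈ 128.53 × (-0.057800) = -7.429034.

-¥7.43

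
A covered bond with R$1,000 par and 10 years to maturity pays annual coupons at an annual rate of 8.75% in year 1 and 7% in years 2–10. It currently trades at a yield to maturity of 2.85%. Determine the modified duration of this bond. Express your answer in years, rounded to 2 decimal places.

Periodic yield y = 0.0285. First find Macaulay duration:
  t   CF        PV=CF/(1+0.0285)^t    t·PV
  1        87.50        85.0754        85.0754
  2        70.00        66.1743       132.3486
  3        70.00        64.3406       193.0218
  4        70.00        62.5577       250.2308
  5        70.00        60.8242       304.1211
  6        70.00        59.1388       354.8326
  7        70.00        57.5000       402.5001
  8        70.00        55.9067       447.2534
  9        70.00        54.3575       489.2174
  10    1,070.00       807.8688     8,078.6877
  Σ                  1,373.7439    10,737.2889
P = 1,373.7439; Macaulay duration = 10,737.2889 / 1,373.7439 = 7.81608 years.
Modified duration = D_Mac / (1 + y) = 7.81608 / 1.0285 = 7.59949 years.

7.60 years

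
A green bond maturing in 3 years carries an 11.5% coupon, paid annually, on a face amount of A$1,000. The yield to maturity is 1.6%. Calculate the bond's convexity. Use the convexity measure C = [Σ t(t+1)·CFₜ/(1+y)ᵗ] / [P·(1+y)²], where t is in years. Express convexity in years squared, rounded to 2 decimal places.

With y = 0.016:
  t   CF        PV=CF/(1+0.016)^t    t·PV        t(t+1)·PV
  1       115.00       113.1890       113.1890         226.3780
  2       115.00       111.4065       222.8129         668.4388
  3     1,115.00     1,063.1480     3,189.4441      12,757.7765
  Σ                  1,287.7435     3,525.4460      13,652.5933
P = 1,287.7435.
Convexity = Σ t(t+1)·PV / [P·(1+y)²] = 13,652.5933 / (1,287.7435 × 1.032256) = 10.27066.

10.27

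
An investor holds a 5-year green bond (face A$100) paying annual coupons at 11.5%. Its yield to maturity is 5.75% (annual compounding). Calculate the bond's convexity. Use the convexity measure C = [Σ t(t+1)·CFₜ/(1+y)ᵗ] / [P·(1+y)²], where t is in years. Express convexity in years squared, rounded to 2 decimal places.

With y = 0.0575:
  t   CF        PV=CF/(1+0.0575)^t    t·PV        t(t+1)·PV
  1        11.50        10.8747        10.8747          21.7494
  2        11.50        10.2834        20.5668          61.7005
  3        11.50         9.7243        29.1728         116.6912
  4        11.50         9.1955        36.7821         183.9104
  5       111.50        84.3088       421.5441       2,529.2645
  Σ                    124.3867       518.9405       2,913.3159
P = 124.3867.
Convexity = Σ t(t+1)·PV / [P·(1+y)²] = 2,913.3159 / (124.3867 × 1.118306) = 20.94367.

20.94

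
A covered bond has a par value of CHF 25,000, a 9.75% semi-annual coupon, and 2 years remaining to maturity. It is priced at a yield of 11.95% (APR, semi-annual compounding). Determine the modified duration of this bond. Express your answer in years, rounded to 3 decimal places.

1.757 years

Periodic yield y = 0.05975. First find Macaulay duration:
  t   CF        PV=CF/(1+0.05975)^t    t·PV
  1     1,218.75     1,150.0354     1,150.0354
  2     1,218.75     1,085.1950     2,170.3900
  3     1,218.75     1,024.0104     3,072.0311
  4    26,218.75    20,787.3095    83,149.2379
  Σ                 24,046.5502    89,541.6943
P = 24,046.5502; Macaulay duration = 89,541.6943 / 24,046.5502 = 3.72368 half-year periods = 1.86184 years.
Modified duration = D_Mac / (1 + y) = 1.86184 / 1.05975 = 1.75687 years.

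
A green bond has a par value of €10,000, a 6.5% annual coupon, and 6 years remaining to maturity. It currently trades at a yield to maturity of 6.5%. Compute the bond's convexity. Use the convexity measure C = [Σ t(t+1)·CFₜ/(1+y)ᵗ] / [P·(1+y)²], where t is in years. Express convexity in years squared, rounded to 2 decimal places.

With y = 0.065:
  t   CF        PV=CF/(1+0.065)^t    t·PV        t(t+1)·PV
  1       650.00       610.3286       610.3286       1,220.6573
  2       650.00       573.0785     1,146.1571       3,438.4712
  3       650.00       538.1019     1,614.3057       6,457.2229
  4       650.00       505.2600     2,021.0400      10,105.2002
  5       650.00       474.4225     2,372.1127      14,232.6763
  6    10,650.00     7,298.8084    43,792.8502     306,549.9513
  Σ                 10,000.0000    51,556.7944     342,004.1792
P = 10,000.0000.
Convexity = Σ t(t+1)·PV / [P·(1+y)²] = 342,004.1792 / (10,000.0000 × 1.134225) = 30.15312.

30.15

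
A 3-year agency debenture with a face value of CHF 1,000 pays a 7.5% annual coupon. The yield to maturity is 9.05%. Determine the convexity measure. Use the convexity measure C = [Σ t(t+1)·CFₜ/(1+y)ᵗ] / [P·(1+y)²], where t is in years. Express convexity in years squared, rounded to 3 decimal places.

With y = 0.0905:
  t   CF        PV=CF/(1+0.0905)^t    t·PV        t(t+1)·PV
  1        75.00        68.7758        68.7758         137.5516
  2        75.00        63.0681       126.1363         378.4088
  3     1,075.00       828.9560     2,486.8679       9,947.4714
  Σ                    960.7999     2,681.7799      10,463.4318
P = 960.7999.
Convexity = Σ t(t+1)·PV / [P·(1+y)²] = 10,463.4318 / (960.7999 × 1.189190) = 9.15777.

9.158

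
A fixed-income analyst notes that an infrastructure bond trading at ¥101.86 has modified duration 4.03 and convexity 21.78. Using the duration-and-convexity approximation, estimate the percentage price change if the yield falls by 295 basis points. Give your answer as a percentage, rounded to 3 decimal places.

+12.836%

Duration effect: -D_mod·Δy = -4.03 × (-0.0295) = +0.118885
Convexity effect: ½·C·(Δy)² = 0.5 × 21.78 × (-0.0295)² = +0.0094770225
ΔP/P ≈ +0.118885 + 0.0094770225 = +0.1283620225
= +12.83620225%.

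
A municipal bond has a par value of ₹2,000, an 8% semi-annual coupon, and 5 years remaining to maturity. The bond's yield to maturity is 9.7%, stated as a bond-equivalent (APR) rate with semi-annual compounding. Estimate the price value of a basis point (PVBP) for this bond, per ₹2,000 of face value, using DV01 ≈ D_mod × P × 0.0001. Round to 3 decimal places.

Periodic yield y = 0.0485.
  t   CF        PV=CF/(1+0.0485)^t    t·PV
  1        80.00        76.2995        76.2995
  2        80.00        72.7701       145.5402
  3        80.00        69.4040       208.2121
  4        80.00        66.1936       264.7746
  5        80.00        63.1317       315.6587
  6        80.00        60.2115       361.2689
  7        80.00        57.4263       401.9842
  8        80.00        54.7700       438.1598
  9        80.00        52.2365       470.1285
  10    2,080.00     1,295.3257    12,953.2571
  Σ                  1,867.7690    15,635.2837
P = 1,867.7690; D_Mac = 8.37110 half-year periods = 4.18555 yrs; D_mod = 3.99194 yrs.
DV01 ≈ 3.99194 × 1,867.7690 × 0.0001 = 0.745602.

₹0.746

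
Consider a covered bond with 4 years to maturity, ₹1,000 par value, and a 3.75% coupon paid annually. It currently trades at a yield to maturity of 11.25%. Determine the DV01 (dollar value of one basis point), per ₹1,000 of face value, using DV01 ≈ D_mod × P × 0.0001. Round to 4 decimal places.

₹0.2593

Periodic yield y = 0.1125.
  t   CF        PV=CF/(1+0.1125)^t    t·PV
  1        37.50        33.7079        33.7079
  2        37.50        30.2992        60.5984
  3        37.50        27.2352        81.7057
  4     1,037.50       677.3108     2,709.2434
  Σ                    768.5532     2,885.2554
P = 768.5532; D_Mac = 3.75414 yrs; D_mod = 3.37451 yrs.
DV01 ≈ 3.37451 × 768.5532 × 0.0001 = 0.259349.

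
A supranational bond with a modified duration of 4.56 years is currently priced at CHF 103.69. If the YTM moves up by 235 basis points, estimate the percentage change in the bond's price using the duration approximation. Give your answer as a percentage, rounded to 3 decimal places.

-10.716%

Duration approximation: ΔP/P ≈ -D_mod · Δy = -4.56 × (+0.0235) = -0.107160.
As a percentage: -10.7160%.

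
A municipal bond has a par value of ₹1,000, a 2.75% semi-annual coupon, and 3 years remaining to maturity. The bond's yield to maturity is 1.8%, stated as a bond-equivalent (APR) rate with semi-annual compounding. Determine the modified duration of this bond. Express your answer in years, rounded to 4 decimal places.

Periodic yield y = 0.009. First find Macaulay duration:
  t   CF        PV=CF/(1+0.009)^t    t·PV
  1        13.75        13.6274        13.6274
  2        13.75        13.5058        27.0116
  3        13.75        13.3853        40.1560
  4        13.75        13.2659        53.0638
  5        13.75        13.1476        65.7381
  6     1,013.75       960.6913     5,764.1480
  Σ                  1,027.6234     5,963.7447
P = 1,027.6234; Macaulay duration = 5,963.7447 / 1,027.6234 = 5.80343 half-year periods = 2.90172 years.
Modified duration = D_Mac / (1 + y) = 2.90172 / 1.009 = 2.87583 years.

2.8758 years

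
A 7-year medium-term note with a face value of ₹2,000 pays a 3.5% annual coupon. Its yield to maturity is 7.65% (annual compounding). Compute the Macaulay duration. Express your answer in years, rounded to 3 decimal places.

6.223 years

Periodic yield y = 0.0765. Discount each cash flow and weight by its year:
  t   CF        PV=CF/(1+0.0765)^t    t·PV
  1        70.00        65.0255        65.0255
  2        70.00        60.4046       120.8092
  3        70.00        56.1120       168.3361
  4        70.00        52.1245       208.4980
  5        70.00        48.4203       242.1017
  6        70.00        44.9794       269.8765
  7     2,070.00     1,235.5835     8,649.0846
  Σ                  1,562.6499     9,723.7317
Price P = Σ PV = 1,562.6499.
Macaulay duration = Σ(t·PV) / P = 9,723.7317 / 1,562.6499 = 6.22259 years.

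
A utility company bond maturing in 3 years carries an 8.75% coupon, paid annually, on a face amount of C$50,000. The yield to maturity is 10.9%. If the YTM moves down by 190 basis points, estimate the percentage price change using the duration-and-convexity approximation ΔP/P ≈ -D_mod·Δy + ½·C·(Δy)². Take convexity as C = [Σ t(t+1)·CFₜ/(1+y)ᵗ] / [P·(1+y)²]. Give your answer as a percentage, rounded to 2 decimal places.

With y = 0.109:
  t   CF        PV=CF/(1+0.109)^t    t·PV        t(t+1)·PV
  1     4,375.00     3,944.9955     3,944.9955       7,889.9910
  2     4,375.00     3,557.2547     7,114.5095      21,343.5284
  3    54,375.00    39,866.1808   119,598.5423     478,394.1690
  Σ                 47,368.4310   130,658.0472     507,627.6884
P = 47,368.4310; D_Mac = 2.75834 yrs; D_mod = 2.48723 yrs; C = 8.71351.
Duration effect: -2.48723 × (-0.019) = +0.047257
Convexity effect: 0.5 × 8.71351 × (-0.019)² = +0.0015728
ΔP/P ≈ +0.047257 + 0.0015728 = +0.048830 = +4.8830%.

+4.88%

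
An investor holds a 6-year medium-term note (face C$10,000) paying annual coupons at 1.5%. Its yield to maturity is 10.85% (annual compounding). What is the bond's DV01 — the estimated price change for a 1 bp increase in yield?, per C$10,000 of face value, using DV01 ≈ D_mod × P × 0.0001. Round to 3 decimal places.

Periodic yield y = 0.1085.
  t   CF        PV=CF/(1+0.1085)^t    t·PV
  1       150.00       135.3180       135.3180
  2       150.00       122.0731       244.1461
  3       150.00       110.1246       330.3737
  4       150.00        99.3456       397.3822
  5       150.00        89.6216       448.1081
  6    10,150.00     5,470.8128    32,824.8770
  Σ                  6,027.2956    34,380.2052
P = 6,027.2956; D_Mac = 5.70408 yrs; D_mod = 5.14577 yrs.
DV01 ≈ 5.14577 × 6,027.2956 × 0.0001 = 3.101507.

C$3.102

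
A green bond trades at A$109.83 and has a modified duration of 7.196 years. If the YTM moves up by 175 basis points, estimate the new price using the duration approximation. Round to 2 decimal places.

Duration approximation: ΔP/P ≈ -D_mod · Δy = -7.196 × (+0.0175) = -0.125930.
New price ≈ 109.83 × (1 - 0.125930) = 95.9991081.

A$96.00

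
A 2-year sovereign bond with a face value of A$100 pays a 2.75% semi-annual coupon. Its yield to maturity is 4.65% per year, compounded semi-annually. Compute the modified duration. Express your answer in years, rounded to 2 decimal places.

Periodic yield y = 0.02325. First find Macaulay duration:
  t   CF        PV=CF/(1+0.02325)^t    t·PV
  1        1.375         1.3438         1.3438
  2        1.375         1.3132         2.6265
  3        1.375         1.2834         3.8502
  4      101.375        92.4706       369.8826
  Σ                     96.4110       377.7029
P = 96.4110; Macaulay duration = 377.7029 / 96.4110 = 3.91763 half-year periods = 1.95882 years.
Modified duration = D_Mac / (1 + y) = 1.95882 / 1.02325 = 1.91431 years.

1.91 years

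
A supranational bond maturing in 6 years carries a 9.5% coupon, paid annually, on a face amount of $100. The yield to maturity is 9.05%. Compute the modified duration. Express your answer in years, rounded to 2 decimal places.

Periodic yield y = 0.0905. First find Macaulay duration:
  t   CF        PV=CF/(1+0.0905)^t    t·PV
  1         9.50         8.7116         8.7116
  2         9.50         7.9886        15.9773
  3         9.50         7.3257        21.9770
  4         9.50         6.7177        26.8708
  5         9.50         6.1602        30.8010
  6       109.50        65.1119       390.6712
  Σ                    102.0157       495.0088
P = 102.0157; Macaulay duration = 495.0088 / 102.0157 = 4.85228 years.
Modified duration = D_Mac / (1 + y) = 4.85228 / 1.0905 = 4.44959 years.

4.45 years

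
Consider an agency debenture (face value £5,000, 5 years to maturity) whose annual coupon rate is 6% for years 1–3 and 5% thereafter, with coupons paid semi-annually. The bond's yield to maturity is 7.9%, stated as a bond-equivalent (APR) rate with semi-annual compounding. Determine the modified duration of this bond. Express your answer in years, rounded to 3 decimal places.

Periodic yield y = 0.0395. First find Macaulay duration:
  t   CF        PV=CF/(1+0.0395)^t    t·PV
  1       150.00       144.3001       144.3001
  2       150.00       138.8169       277.6338
  3       150.00       133.5420       400.6259
  4       150.00       128.4675       513.8700
  5       150.00       123.5859       617.9293
  6       150.00       118.8897       713.3383
  7       125.00        95.3100       667.1701
  8       125.00        91.6883       733.5066
  9       125.00        88.2043       793.8384
  10    5,125.00     3,478.9560    34,789.5598
  Σ                  4,541.7607    39,651.7723
P = 4,541.7607; Macaulay duration = 39,651.7723 / 4,541.7607 = 8.73048 half-year periods = 4.36524 years.
Modified duration = D_Mac / (1 + y) = 4.36524 / 1.0395 = 4.19937 years.

4.199 years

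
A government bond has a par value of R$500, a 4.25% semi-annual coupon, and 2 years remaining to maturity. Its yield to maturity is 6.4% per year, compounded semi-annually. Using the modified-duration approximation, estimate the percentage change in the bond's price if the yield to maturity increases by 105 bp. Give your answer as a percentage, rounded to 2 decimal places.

-1.97%

Periodic yield y = 0.032. Modified duration first:
  t   CF        PV=CF/(1+0.032)^t    t·PV
  1       10.625        10.2955        10.2955
  2       10.625         9.9763        19.9526
  3       10.625         9.6670        29.0009
  4      510.625       450.1770     1,800.7079
  Σ                    480.1158     1,859.9569
P = 480.1158; D_Mac = 3.87398 half-year periods = 1.93699 yrs; D_mod = 1.93699/(1+0.032) = 1.87693 yrs.
ΔP/P ≈ -D_mod · Δy = -1.87693 × (+0.0105) = -0.019708 = -1.9708%.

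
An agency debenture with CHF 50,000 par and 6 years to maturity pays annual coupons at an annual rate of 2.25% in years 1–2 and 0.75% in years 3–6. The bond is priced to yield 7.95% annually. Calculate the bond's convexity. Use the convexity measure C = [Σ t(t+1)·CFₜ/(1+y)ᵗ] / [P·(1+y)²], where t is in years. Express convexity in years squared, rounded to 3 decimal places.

With y = 0.0795:
  t   CF        PV=CF/(1+0.0795)^t    t·PV        t(t+1)·PV
  1     1,125.00     1,042.1491     1,042.1491       2,084.2983
  2     1,125.00       965.3999     1,930.7997       5,792.3991
  3       375.00       298.1009       894.3028       3,577.2111
  4       375.00       276.1472     1,104.5889       5,522.9445
  5       375.00       255.8103     1,279.0515       7,674.3091
  6    50,375.00    31,833.1180   190,998.7080   1,336,990.9560
  Σ                 34,670.7255   197,249.6001   1,361,642.1182
P = 34,670.7255.
Convexity = Σ t(t+1)·PV / [P·(1+y)²] = 1,361,642.1182 / (34,670.7255 × 1.165320) = 33.70193.

33.702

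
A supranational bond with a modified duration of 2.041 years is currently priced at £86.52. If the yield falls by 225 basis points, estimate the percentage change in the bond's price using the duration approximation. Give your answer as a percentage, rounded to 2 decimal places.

+4.59%

Duration approximation: ΔP/P ≈ -D_mod · Δy = -2.041 × (-0.0225) = +0.0459225.
As a percentage: +4.59225%.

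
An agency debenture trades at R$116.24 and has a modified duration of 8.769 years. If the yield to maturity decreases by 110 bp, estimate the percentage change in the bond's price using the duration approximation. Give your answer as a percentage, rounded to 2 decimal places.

Duration approximation: ΔP/P ≈ -D_mod · Δy = -8.769 × (-0.011) = +0.096459.
As a percentage: +9.6459%.

+9.65%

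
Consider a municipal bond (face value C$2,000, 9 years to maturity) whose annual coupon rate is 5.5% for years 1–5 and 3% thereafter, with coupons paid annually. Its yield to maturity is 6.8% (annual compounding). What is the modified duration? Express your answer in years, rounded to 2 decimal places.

Periodic yield y = 0.068. First find Macaulay duration:
  t   CF        PV=CF/(1+0.068)^t    t·PV
  1       110.00       102.9963       102.9963
  2       110.00        96.4384       192.8769
  3       110.00        90.2982       270.8945
  4       110.00        84.5488       338.1954
  5       110.00        79.1656       395.8279
  6        60.00        40.4319       242.5912
  7        60.00        37.8575       265.0028
  8        60.00        35.4471       283.5771
  9     2,060.00     1,139.5305    10,255.7743
  Σ                  1,706.7143    12,347.7364
P = 1,706.7143; Macaulay duration = 12,347.7364 / 1,706.7143 = 7.23480 years.
Modified duration = D_Mac / (1 + y) = 7.23480 / 1.068 = 6.77416 years.

6.77 years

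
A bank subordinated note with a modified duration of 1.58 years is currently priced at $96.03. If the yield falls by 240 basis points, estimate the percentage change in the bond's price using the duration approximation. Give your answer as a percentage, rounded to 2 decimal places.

+3.79%

Duration approximation: ΔP/P ≈ -D_mod · Δy = -1.58 × (-0.024) = +0.037920.
As a percentage: +3.7920%.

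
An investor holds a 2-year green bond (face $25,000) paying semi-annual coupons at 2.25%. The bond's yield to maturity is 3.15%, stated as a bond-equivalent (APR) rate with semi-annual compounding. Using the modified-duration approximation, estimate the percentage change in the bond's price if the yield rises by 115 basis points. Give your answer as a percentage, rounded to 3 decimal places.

Periodic yield y = 0.01575. Modified duration first:
  t   CF        PV=CF/(1+0.01575)^t    t·PV
  1       281.25       276.8890       276.8890
  2       281.25       272.5956       545.1912
  3       281.25       268.3688       805.1064
  4    25,281.25    23,749.3222    94,997.2888
  Σ                 24,567.1756    96,624.4754
P = 24,567.1756; D_Mac = 3.93307 half-year periods = 1.96654 yrs; D_mod = 1.96654/(1+0.01575) = 1.93604 yrs.
ΔP/P ≈ -D_mod · Δy = -1.93604 × (+0.0115) = -0.022264 = -2.2264%.

-2.226%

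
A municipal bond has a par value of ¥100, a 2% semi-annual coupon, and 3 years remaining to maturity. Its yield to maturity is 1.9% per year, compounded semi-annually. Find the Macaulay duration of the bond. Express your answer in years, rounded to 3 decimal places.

2.927 years

Periodic yield y = 0.0095. Discount each cash flow and weight by its period:
  t   CF        PV=CF/(1+0.0095)^t    t·PV
  1         1.00         0.9906         0.9906
  2         1.00         0.9813         1.9625
  3         1.00         0.9720         2.9161
  4         1.00         0.9629         3.8515
  5         1.00         0.9538         4.7691
  6       101.00        95.4297       572.5780
  Σ                    100.2903       587.0679
Price P = Σ PV = 100.2903.
Macaulay duration = Σ(t·PV) / P = 587.0679 / 100.2903 = 5.85369 half-year periods.
In years: 5.85369 / 2 = 2.92684 years.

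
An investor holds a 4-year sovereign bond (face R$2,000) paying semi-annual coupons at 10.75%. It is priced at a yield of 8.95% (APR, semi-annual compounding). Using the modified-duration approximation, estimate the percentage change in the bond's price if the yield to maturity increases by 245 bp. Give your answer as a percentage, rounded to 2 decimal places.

-7.92%

Periodic yield y = 0.04475. Modified duration first:
  t   CF        PV=CF/(1+0.04475)^t    t·PV
  1       107.50       102.8954       102.8954
  2       107.50        98.4881       196.9762
  3       107.50        94.2695       282.8086
  4       107.50        90.2317       360.9266
  5       107.50        86.3667       431.8337
  6       107.50        82.6674       496.0043
  7       107.50        79.1265       553.8853
  8     2,107.50     1,484.8020    11,878.4160
  Σ                  2,118.8473    14,303.7462
P = 2,118.8473; D_Mac = 6.75072 half-year periods = 3.37536 yrs; D_mod = 3.37536/(1+0.04475) = 3.23078 yrs.
ΔP/P ≈ -D_mod · Δy = -3.23078 × (+0.0245) = -0.079154 = -7.9154%.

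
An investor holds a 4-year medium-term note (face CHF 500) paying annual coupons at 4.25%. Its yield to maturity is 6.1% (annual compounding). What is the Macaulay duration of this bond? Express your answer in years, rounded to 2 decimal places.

3.75 years

Periodic yield y = 0.061. Discount each cash flow and weight by its year:
  t   CF        PV=CF/(1+0.061)^t    t·PV
  1        21.25        20.0283        20.0283
  2        21.25        18.8768        37.7536
  3        21.25        17.7915        53.3745
  4       521.25       411.3245     1,645.2978
  Σ                    468.0210     1,756.4542
Price P = Σ PV = 468.0210.
Macaulay duration = Σ(t·PV) / P = 1,756.4542 / 468.0210 = 3.75294 years.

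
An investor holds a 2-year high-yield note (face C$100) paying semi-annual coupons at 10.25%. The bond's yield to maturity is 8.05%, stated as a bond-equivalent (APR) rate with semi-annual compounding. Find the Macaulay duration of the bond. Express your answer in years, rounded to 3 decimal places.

Periodic yield y = 0.04025. Discount each cash flow and weight by its period:
  t   CF        PV=CF/(1+0.04025)^t    t·PV
  1        5.125         4.9267         4.9267
  2        5.125         4.7361         9.4721
  3        5.125         4.5528        13.6585
  4      105.125        89.7749       359.0997
  Σ                    103.9905       387.1571
Price P = Σ PV = 103.9905.
Macaulay duration = Σ(t·PV) / P = 387.1571 / 103.9905 = 3.72300 half-year periods.
In years: 3.72300 / 2 = 1.86150 years.

1.862 years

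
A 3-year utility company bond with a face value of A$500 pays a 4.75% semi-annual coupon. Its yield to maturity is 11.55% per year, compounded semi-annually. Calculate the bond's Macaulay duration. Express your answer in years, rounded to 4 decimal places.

2.8117 years

Periodic yield y = 0.05775. Discount each cash flow and weight by its period:
  t   CF        PV=CF/(1+0.05775)^t    t·PV
  1       11.875        11.2267        11.2267
  2       11.875        10.6137        21.2274
  3       11.875        10.0342        30.1027
  4       11.875         9.4864        37.9456
  5       11.875         8.9685        44.8424
  6      511.875       365.4818     2,192.8906
  Σ                    415.8113     2,338.2354
Price P = Σ PV = 415.8113.
Macaulay duration = Σ(t·PV) / P = 2,338.2354 / 415.8113 = 5.62331 half-year periods.
In years: 5.62331 / 2 = 2.81165 years.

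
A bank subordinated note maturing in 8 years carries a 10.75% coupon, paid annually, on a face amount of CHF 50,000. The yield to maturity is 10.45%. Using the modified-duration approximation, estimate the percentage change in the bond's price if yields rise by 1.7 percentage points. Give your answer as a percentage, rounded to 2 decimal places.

Periodic yield y = 0.1045. Modified duration first:
  t   CF        PV=CF/(1+0.1045)^t    t·PV
  1     5,375.00     4,866.4554     4,866.4554
  2     5,375.00     4,406.0257     8,812.0514
  3     5,375.00     3,989.1586    11,967.4759
  4     5,375.00     3,611.7326    14,446.9304
  5     5,375.00     3,270.0159    16,350.0796
  6     5,375.00     2,960.6301    17,763.7805
  7     5,375.00     2,680.5161    18,763.6130
  8    55,375.00    25,002.7615   200,022.0917
  Σ                 50,787.2960   292,992.4780
P = 50,787.2960; D_Mac = 5.76901 yrs; D_mod = 5.76901/(1+0.1045) = 5.22319 yrs.
ΔP/P ≈ -D_mod · Δy = -5.22319 × (+0.017) = -0.088794 = -8.8794%.

-8.88%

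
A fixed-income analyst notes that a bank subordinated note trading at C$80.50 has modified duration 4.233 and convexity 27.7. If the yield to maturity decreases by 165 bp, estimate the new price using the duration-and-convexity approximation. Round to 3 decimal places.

C$86.426

Duration effect: -D_mod·Δy = -4.233 × (-0.0165) = +0.0698445
Convexity effect: ½·C·(Δy)² = 0.5 × 27.7 × (-0.0165)² = +0.0037706625
ΔP/P ≈ +0.0698445 + 0.0037706625 = +0.0736151625
New price ≈ 80.50 × (1 + 0.0736151625) = 86.42602058125.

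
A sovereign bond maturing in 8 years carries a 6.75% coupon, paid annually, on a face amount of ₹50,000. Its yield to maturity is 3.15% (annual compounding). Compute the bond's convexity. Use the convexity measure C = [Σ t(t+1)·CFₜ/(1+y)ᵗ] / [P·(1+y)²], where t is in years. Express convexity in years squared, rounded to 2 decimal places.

With y = 0.0315:
  t   CF        PV=CF/(1+0.0315)^t    t·PV        t(t+1)·PV
  1     3,375.00     3,271.9341     3,271.9341       6,543.8682
  2     3,375.00     3,172.0156     6,344.0312      19,032.0935
  3     3,375.00     3,075.1484     9,225.4452      36,901.7809
  4     3,375.00     2,981.2394    11,924.9575      59,624.7874
  5     3,375.00     2,890.1981    14,450.9906      86,705.9439
  6     3,375.00     2,801.9371    16,811.6227     117,681.3586
  7     3,375.00     2,716.3714    19,014.5999     152,116.7990
  8    53,375.00    41,647.0294   333,176.2353   2,998,586.1173
  Σ                 62,555.8735   414,219.8164   3,477,192.7489
P = 62,555.8735.
Convexity = Σ t(t+1)·PV / [P·(1+y)²] = 3,477,192.7489 / (62,555.8735 × 1.063992) = 52.24229.

52.24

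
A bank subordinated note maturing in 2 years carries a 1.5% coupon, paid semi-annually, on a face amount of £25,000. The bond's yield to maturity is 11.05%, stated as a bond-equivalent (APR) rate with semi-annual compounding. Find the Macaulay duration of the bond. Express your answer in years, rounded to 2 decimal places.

1.98 years

Periodic yield y = 0.05525. Discount each cash flow and weight by its period:
  t   CF        PV=CF/(1+0.05525)^t    t·PV
  1       187.50       177.6830       177.6830
  2       187.50       168.3800       336.7600
  3       187.50       159.5641       478.6923
  4    25,187.50    20,312.5113    81,250.0452
  Σ                 20,818.1384    82,243.1806
Price P = Σ PV = 20,818.1384.
Macaulay duration = Σ(t·PV) / P = 82,243.1806 / 20,818.1384 = 3.95055 half-year periods.
In years: 3.95055 / 2 = 1.97528 years.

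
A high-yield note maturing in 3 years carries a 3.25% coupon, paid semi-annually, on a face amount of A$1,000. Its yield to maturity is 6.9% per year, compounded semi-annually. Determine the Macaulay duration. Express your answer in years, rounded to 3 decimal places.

2.875 years

Periodic yield y = 0.0345. Discount each cash flow and weight by its period:
  t   CF        PV=CF/(1+0.0345)^t    t·PV
  1        16.25        15.7081        15.7081
  2        16.25        15.1842        30.3684
  3        16.25        14.6778        44.0335
  4        16.25        14.1883        56.7533
  5        16.25        13.7152        68.5758
  6     1,016.25       829.1204     4,974.7223
  Σ                    902.5940     5,190.1614
Price P = Σ PV = 902.5940.
Macaulay duration = Σ(t·PV) / P = 5,190.1614 / 902.5940 = 5.75027 half-year periods.
In years: 5.75027 / 2 = 2.87514 years.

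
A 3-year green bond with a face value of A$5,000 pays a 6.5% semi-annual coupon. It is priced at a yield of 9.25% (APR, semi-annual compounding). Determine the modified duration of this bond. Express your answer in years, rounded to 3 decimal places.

2.641 years

Periodic yield y = 0.04625. First find Macaulay duration:
  t   CF        PV=CF/(1+0.04625)^t    t·PV
  1       162.50       155.3166       155.3166
  2       162.50       148.4508       296.9015
  3       162.50       141.8884       425.6653
  4       162.50       135.6162       542.4647
  5       162.50       129.6212       648.1060
  6     5,162.50     3,935.9288    23,615.5731
  Σ                  4,646.8220    25,684.0271
P = 4,646.8220; Macaulay duration = 25,684.0271 / 4,646.8220 = 5.52722 half-year periods = 2.76361 years.
Modified duration = D_Mac / (1 + y) = 2.76361 / 1.04625 = 2.64145 years.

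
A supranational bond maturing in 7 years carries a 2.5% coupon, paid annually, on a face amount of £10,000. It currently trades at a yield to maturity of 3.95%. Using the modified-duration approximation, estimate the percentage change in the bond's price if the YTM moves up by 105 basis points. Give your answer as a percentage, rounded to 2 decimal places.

-6.55%

Periodic yield y = 0.0395. Modified duration first:
  t   CF        PV=CF/(1+0.0395)^t    t·PV
  1       250.00       240.5002       240.5002
  2       250.00       231.3615       462.7229
  3       250.00       222.5699       667.7098
  4       250.00       214.1125       856.4500
  5       250.00       205.9764     1,029.8822
  6       250.00       198.1495     1,188.8972
  7    10,250.00     7,815.4216    54,707.9511
  Σ                  9,128.0917    59,154.1135
P = 9,128.0917; D_Mac = 6.48045 yrs; D_mod = 6.48045/(1+0.0395) = 6.23420 yrs.
ΔP/P ≈ -D_mod · Δy = -6.23420 × (+0.0105) = -0.065459 = -6.5459%.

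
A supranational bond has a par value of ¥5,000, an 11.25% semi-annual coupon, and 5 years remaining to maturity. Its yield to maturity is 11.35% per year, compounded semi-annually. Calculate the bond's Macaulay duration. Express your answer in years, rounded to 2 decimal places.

3.95 years

Periodic yield y = 0.05675. Discount each cash flow and weight by its period:
  t   CF        PV=CF/(1+0.05675)^t    t·PV
  1       281.25       266.1462       266.1462
  2       281.25       251.8535       503.7070
  3       281.25       238.3284       714.9851
  4       281.25       225.5296       902.1183
  5       281.25       213.4181     1,067.0905
  6       281.25       201.9570     1,211.7422
  7       281.25       191.1115     1,337.7802
  8       281.25       180.8483     1,446.7866
  9       281.25       171.1363     1,540.2270
  10    5,281.25     3,040.9842    30,409.8418
  Σ                  4,981.3131    39,400.4250
Price P = Σ PV = 4,981.3131.
Macaulay duration = Σ(t·PV) / P = 39,400.4250 / 4,981.3131 = 7.90965 half-year periods.
In years: 7.90965 / 2 = 3.95482 years.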